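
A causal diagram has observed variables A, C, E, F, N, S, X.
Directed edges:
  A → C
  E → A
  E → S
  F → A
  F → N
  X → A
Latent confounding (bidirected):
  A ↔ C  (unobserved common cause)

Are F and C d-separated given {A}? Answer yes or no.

No — F and C are d-connected given {A}.

Bayes-Ball from F | {A} reaches {C,E,N,S,X}.
C ∈ reach(F|{A}) ⇒ F ⊥̸ C | {A}.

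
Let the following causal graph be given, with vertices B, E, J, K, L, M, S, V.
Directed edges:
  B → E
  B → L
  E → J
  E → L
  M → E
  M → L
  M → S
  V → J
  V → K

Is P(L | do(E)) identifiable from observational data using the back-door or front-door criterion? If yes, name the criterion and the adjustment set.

desc(E)\{E}={J,L}; candidates ⊆ {B,K,M,S,V}.
size 0: {}; under {} E still reaches {B,L,M,S} ∋ L.
size 1: {B}, {K}, {M} …(+2); under {B} E still reaches {L,M,S} ∋ L.
{B,M}: E⊥L given {B,M} in G with E→· removed — back-door holds.
P(L|do(E)) = Σ_{B,M} P(L|E,B,M)·P(B,M).

P(L|do(E)): backdoor, adjust for {B, M}.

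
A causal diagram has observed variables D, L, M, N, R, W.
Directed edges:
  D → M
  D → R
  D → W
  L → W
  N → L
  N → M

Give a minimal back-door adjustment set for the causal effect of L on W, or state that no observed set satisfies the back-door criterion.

desc(L)\{L}={W}; candidates ⊆ {D,M,N,R}.
∅: L⊥W given ∅ in G with L→· removed — back-door holds.

L→W: minimal back-door set ∅.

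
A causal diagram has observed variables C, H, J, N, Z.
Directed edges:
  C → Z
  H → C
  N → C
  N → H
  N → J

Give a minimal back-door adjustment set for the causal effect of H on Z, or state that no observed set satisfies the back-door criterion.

H→Z: minimal back-door set {N}.

desc(H)\{H}={C,Z}; candidates ⊆ {J,N}.
size 0: {}; under {} H still reaches {C,J,N,Z} ∋ Z.
{N}: H⊥Z given {N} in G with H→· removed — back-door holds.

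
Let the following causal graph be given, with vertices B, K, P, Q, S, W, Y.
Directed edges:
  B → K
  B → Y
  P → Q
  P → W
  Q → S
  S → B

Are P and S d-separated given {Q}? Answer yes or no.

Bayes-Ball from P | {Q} reaches {W}.
S ∉ reach(P|{Q}) ⇒ P ⊥ S | {Q}.

Yes — P ⊥ S | {Q}.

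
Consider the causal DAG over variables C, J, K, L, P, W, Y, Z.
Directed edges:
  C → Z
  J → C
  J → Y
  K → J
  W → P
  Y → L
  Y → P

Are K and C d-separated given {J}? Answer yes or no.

Bayes-Ball from K | {J} reaches ∅.
C ∉ reach(K|{J}) ⇒ K ⊥ C | {J}.

Yes — K ⊥ C | {J}.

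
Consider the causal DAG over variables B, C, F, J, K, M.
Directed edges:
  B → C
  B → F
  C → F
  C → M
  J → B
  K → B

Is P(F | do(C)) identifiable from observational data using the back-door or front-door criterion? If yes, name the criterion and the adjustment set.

P(F|do(C)): backdoor, adjust for {B}.

desc(C)\{C}={F,M}; candidates ⊆ {B,J,K}.
size 0: {}; under {} C still reaches {B,F,J,K} ∋ F.
{B}: C⊥F given {B} in G with C→· removed — back-door holds.
P(F|do(C)) = Σ_{B} P(F|C,B)·P(B).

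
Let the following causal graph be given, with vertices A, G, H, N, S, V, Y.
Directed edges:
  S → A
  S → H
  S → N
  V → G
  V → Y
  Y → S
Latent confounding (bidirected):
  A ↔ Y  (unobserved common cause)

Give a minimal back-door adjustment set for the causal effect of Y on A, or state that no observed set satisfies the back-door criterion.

desc(Y)\{Y}={A,H,N,S}; candidates ⊆ {G,V}.
Y↔A: latent back-door arc(s) into Y.
size 0: {}; under {} Y still reaches {A,G,V} ∋ A.
size 1: {G}, {V}; under {G} Y still reaches {A,V} ∋ A.
size 2: {G,V}; under {G,V} Y still reaches {A} ∋ A.
Y↔A cannot be blocked by any observed set — no back-door set.

Y→A: no observed back-door set.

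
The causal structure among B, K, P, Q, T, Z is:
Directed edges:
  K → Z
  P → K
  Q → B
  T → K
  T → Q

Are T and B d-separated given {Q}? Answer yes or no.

Yes — T ⊥ B | {Q}.

Bayes-Ball from T | {Q} reaches {K,Z}.
B ∉ reach(T|{Q}) ⇒ T ⊥ B | {Q}.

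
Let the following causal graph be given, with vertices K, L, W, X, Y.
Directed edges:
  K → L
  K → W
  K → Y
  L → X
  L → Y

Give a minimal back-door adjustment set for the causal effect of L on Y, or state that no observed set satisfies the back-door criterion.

desc(L)\{L}={X,Y}; candidates ⊆ {K,W}.
size 0: {}; under {} L still reaches {K,W,Y} ∋ Y.
{K}: L⊥Y given {K} in G with L→· removed — back-door holds.

L→Y: minimal back-door set {K}.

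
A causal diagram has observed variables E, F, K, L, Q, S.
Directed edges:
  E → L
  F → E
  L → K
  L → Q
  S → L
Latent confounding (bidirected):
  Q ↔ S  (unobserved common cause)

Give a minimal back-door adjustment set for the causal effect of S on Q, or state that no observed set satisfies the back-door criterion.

desc(S)\{S}={K,L,Q}; candidates ⊆ {E,F}.
S↔Q: latent back-door arc(s) into S.
size 0: {}; under {} S still reaches {Q} ∋ Q.
size 1: {E}, {F}; under {E} S still reaches {Q} ∋ Q.
size 2: {E,F}; under {E,F} S still reaches {Q} ∋ Q.
S↔Q cannot be blocked by any observed set — no back-door set.

S→Q: no observed back-door set.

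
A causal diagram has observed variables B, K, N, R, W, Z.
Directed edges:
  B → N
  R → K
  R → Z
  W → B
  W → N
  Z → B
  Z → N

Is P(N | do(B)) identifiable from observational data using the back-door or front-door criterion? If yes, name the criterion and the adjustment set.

desc(B)\{B}={N}; candidates ⊆ {K,R,W,Z}.
size 0: {}; under {} B still reaches {K,N,R,W,Z} ∋ N.
size 1: {K}, {R}, {W} …(+1); under {K} B still reaches {N,R,W,Z} ∋ N.
{W,Z}: B⊥N given {W,Z} in G with B→· removed — back-door holds.
P(N|do(B)) = Σ_{W,Z} P(N|B,W,Z)·P(W,Z).

P(N|do(B)): backdoor, adjust for {W, Z}.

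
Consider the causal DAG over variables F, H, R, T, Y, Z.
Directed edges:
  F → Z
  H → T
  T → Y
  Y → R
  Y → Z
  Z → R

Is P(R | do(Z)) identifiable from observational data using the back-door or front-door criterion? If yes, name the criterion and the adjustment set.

desc(Z)\{Z}={R}; candidates ⊆ {F,H,T,Y}.
size 0: {}; under {} Z still reaches {F,H,R,T,Y} ∋ R.
{Y}: Z⊥R given {Y} in G with Z→· removed — back-door holds.
P(R|do(Z)) = Σ_{Y} P(R|Z,Y)·P(Y).

P(R|do(Z)): backdoor, adjust for {Y}.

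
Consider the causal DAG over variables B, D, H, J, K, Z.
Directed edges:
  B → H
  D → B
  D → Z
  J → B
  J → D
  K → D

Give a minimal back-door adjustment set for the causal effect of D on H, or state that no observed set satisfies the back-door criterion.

desc(D)\{D}={B,H,Z}; candidates ⊆ {J,K}.
size 0: {}; under {} D still reaches {B,H,J,K} ∋ H.
{J}: D⊥H given {J} in G with D→· removed — back-door holds.

D→H: minimal back-door set {J}.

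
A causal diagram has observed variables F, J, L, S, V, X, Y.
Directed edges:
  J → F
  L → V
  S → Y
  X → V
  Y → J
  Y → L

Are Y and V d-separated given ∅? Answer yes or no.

Bayes-Ball from Y | ∅ reaches {F,J,L,S,V}.
V ∈ reach(Y|∅) ⇒ Y ⊥̸ V | ∅.

No — Y and V are d-connected given ∅.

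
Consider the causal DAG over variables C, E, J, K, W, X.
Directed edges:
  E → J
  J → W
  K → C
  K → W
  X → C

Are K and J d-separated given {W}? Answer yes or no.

No — K and J are d-connected given {W}.

Bayes-Ball from K | {W} reaches {C,E,J}.
J ∈ reach(K|{W}) ⇒ K ⊥̸ J | {W}.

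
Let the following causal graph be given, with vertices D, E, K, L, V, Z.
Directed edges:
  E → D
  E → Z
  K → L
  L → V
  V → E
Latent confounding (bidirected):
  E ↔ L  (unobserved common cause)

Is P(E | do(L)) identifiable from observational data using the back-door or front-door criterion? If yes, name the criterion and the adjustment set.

P(E|do(L)): frontdoor, adjust for {V}.

desc(L)\{L}={D,E,V,Z}; candidates ⊆ {K}.
L↔E: latent back-door arc(s) into L.
size 0: {}; under {} L still reaches {D,E,K,Z} ∋ E.
size 1: {K}; under {K} L still reaches {D,E,Z} ∋ E.
L↔E cannot be blocked by any observed set — no back-door set.
{V}: (i) intercepts every directed L→E path; (ii) no back-door L→{V}; (iii) {L} blocks every back-door {V}→E. Front-door holds.
P(E|do(L)) = Σ_{V} P(V|L) Σ_{L'} P(E|V,L')P(L').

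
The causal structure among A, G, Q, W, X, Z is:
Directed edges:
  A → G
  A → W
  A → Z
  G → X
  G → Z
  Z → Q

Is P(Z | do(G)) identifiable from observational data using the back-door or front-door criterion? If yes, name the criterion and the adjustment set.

P(Z|do(G)): backdoor, adjust for {A}.

desc(G)\{G}={Q,X,Z}; candidates ⊆ {A,W}.
size 0: {}; under {} G still reaches {A,Q,W,Z} ∋ Z.
{A}: G⊥Z given {A} in G with G→· removed — back-door holds.
P(Z|do(G)) = Σ_{A} P(Z|G,A)·P(A).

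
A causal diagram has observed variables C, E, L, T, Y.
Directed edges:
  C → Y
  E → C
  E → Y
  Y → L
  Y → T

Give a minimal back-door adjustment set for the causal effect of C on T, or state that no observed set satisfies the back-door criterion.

C→T: minimal back-door set {E}.

desc(C)\{C}={L,T,Y}; candidates ⊆ {E}.
size 0: {}; under {} C still reaches {E,L,T,Y} ∋ T.
{E}: C⊥T given {E} in G with C→· removed — back-door holds.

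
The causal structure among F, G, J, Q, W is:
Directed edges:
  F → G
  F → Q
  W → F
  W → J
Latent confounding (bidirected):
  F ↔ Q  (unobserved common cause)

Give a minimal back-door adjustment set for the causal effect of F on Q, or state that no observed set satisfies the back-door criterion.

F→Q: no observed back-door set.

desc(F)\{F}={G,Q}; candidates ⊆ {J,W}.
F↔Q: latent back-door arc(s) into F.
size 0: {}; under {} F still reaches {J,Q,W} ∋ Q.
size 1: {J}, {W}; under {J} F still reaches {Q,W} ∋ Q.
size 2: {J,W}; under {J,W} F still reaches {Q} ∋ Q.
F↔Q cannot be blocked by any observed set — no back-door set.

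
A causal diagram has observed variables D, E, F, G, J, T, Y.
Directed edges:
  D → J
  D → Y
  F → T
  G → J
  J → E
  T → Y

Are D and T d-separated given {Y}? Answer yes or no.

Bayes-Ball from D | {Y} reaches {E,F,J,T}.
T ∈ reach(D|{Y}) ⇒ D ⊥̸ T | {Y}.

No — D and T are d-connected given {Y}.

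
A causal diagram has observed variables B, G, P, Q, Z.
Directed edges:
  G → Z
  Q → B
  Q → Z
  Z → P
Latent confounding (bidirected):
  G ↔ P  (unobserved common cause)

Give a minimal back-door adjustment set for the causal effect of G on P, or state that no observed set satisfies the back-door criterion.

G→P: no observed back-door set.

desc(G)\{G}={P,Z}; candidates ⊆ {B,Q}.
G↔P: latent back-door arc(s) into G.
size 0: {}; under {} G still reaches {P} ∋ P.
size 1: {B}, {Q}; under {B} G still reaches {P} ∋ P.
size 2: {B,Q}; under {B,Q} G still reaches {P} ∋ P.
G↔P cannot be blocked by any observed set — no back-door set.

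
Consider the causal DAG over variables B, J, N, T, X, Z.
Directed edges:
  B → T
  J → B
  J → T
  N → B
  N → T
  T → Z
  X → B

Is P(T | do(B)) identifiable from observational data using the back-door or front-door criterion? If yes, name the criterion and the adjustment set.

desc(B)\{B}={T,Z}; candidates ⊆ {J,N,X}.
size 0: {}; under {} B still reaches {J,N,T,X,Z} ∋ T.
size 1: {J}, {N}, {X}; under {J} B still reaches {N,T,X,Z} ∋ T.
{J,N}: B⊥T given {J,N} in G with B→· removed — back-door holds.
P(T|do(B)) = Σ_{J,N} P(T|B,J,N)·P(J,N).

P(T|do(B)): backdoor, adjust for {J, N}.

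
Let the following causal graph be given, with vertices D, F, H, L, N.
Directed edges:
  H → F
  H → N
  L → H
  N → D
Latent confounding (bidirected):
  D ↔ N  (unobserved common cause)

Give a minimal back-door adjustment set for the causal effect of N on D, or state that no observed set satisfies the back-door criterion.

desc(N)\{N}={D}; candidates ⊆ {F,H,L}.
N↔D: latent back-door arc(s) into N.
size 0: {}; under {} N still reaches {D,F,H,L} ∋ D.
size 1: {F}, {H}, {L}; under {F} N still reaches {D,H,L} ∋ D.
size 2: {F,H}, {F,L}, {H,L}; under {F,H} N still reaches {D} ∋ D.
N↔D cannot be blocked by any observed set — no back-door set.

N→D: no observed back-door set.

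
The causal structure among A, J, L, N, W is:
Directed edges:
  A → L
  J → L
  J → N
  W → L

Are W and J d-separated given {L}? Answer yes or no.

Bayes-Ball from W | {L} reaches {A,J,N}.
J ∈ reach(W|{L}) ⇒ W ⊥̸ J | {L}.

No — W and J are d-connected given {L}.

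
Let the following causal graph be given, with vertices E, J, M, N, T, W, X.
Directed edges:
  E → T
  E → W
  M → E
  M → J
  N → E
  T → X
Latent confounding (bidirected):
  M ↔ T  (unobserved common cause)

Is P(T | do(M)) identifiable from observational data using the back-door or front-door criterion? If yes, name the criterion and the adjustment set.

desc(M)\{M}={E,J,T,W,X}; candidates ⊆ {N}.
M↔T: latent back-door arc(s) into M.
size 0: {}; under {} M still reaches {T,X} ∋ T.
size 1: {N}; under {N} M still reaches {T,X} ∋ T.
M↔T cannot be blocked by any observed set — no back-door set.
{E}: (i) intercepts every directed M→T path; (ii) no back-door M→{E}; (iii) {M} blocks every back-door {E}→T. Front-door holds.
P(T|do(M)) = Σ_{E} P(E|M) Σ_{M'} P(T|E,M')P(M').

P(T|do(M)): frontdoor, adjust for {E}.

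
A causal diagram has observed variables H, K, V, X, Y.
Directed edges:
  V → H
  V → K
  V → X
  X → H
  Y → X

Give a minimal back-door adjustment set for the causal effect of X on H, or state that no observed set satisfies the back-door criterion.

X→H: minimal back-door set {V}.

desc(X)\{X}={H}; candidates ⊆ {K,V,Y}.
size 0: {}; under {} X still reaches {H,K,V,Y} ∋ H.
{V}: X⊥H given {V} in G with X→· removed — back-door holds.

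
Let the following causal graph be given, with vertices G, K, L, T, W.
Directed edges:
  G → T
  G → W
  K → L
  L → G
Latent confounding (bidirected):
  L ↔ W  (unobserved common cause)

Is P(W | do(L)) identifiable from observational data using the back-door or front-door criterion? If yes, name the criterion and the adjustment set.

desc(L)\{L}={G,T,W}; candidates ⊆ {K}.
L↔W: latent back-door arc(s) into L.
size 0: {}; under {} L still reaches {K,W} ∋ W.
size 1: {K}; under {K} L still reaches {W} ∋ W.
L↔W cannot be blocked by any observed set — no back-door set.
{G}: (i) intercepts every directed L→W path; (ii) no back-door L→{G}; (iii) {L} blocks every back-door {G}→W. Front-door holds.
P(W|do(L)) = Σ_{G} P(G|L) Σ_{L'} P(W|G,L')P(L').

P(W|do(L)): frontdoor, adjust for {G}.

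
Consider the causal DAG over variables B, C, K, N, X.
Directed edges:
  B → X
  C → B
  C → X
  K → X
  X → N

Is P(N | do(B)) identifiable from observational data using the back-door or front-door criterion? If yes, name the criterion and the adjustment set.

P(N|do(B)): backdoor, adjust for {C}.

desc(B)\{B}={N,X}; candidates ⊆ {C,K}.
size 0: {}; under {} B still reaches {C,N,X} ∋ N.
{C}: B⊥N given {C} in G with B→· removed — back-door holds.
P(N|do(B)) = Σ_{C} P(N|B,C)·P(C).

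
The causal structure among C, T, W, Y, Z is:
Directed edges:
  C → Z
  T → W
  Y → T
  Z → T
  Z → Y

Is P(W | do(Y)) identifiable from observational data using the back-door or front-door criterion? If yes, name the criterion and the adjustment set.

desc(Y)\{Y}={T,W}; candidates ⊆ {C,Z}.
size 0: {}; under {} Y still reaches {C,T,W,Z} ∋ W.
{Z}: Y⊥W given {Z} in G with Y→· removed — back-door holds.
P(W|do(Y)) = Σ_{Z} P(W|Y,Z)·P(Z).

P(W|do(Y)): backdoor, adjust for {Z}.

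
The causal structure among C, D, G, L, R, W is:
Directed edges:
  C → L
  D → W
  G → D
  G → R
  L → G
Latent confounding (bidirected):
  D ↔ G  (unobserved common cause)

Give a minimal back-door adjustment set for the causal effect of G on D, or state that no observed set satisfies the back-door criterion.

G→D: no observed back-door set.

desc(G)\{G}={D,R,W}; candidates ⊆ {C,L}.
G↔D: latent back-door arc(s) into G.
size 0: {}; under {} G still reaches {C,D,L,W} ∋ D.
size 1: {C}, {L}; under {C} G still reaches {D,L,W} ∋ D.
size 2: {C,L}; under {C,L} G still reaches {D,W} ∋ D.
G↔D cannot be blocked by any observed set — no back-door set.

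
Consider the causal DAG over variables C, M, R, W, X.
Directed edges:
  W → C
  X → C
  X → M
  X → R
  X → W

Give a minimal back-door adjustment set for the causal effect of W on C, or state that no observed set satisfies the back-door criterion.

desc(W)\{W}={C}; candidates ⊆ {M,R,X}.
size 0: {}; under {} W still reaches {C,M,R,X} ∋ C.
{X}: W⊥C given {X} in G with W→· removed — back-door holds.

W→C: minimal back-door set {X}.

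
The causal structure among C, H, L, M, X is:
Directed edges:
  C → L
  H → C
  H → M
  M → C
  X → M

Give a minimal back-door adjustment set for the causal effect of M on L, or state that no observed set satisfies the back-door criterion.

desc(M)\{M}={C,L}; candidates ⊆ {H,X}.
size 0: {}; under {} M still reaches {C,H,L,X} ∋ L.
{H}: M⊥L given {H} in G with M→· removed — back-door holds.

M→L: minimal back-door set {H}.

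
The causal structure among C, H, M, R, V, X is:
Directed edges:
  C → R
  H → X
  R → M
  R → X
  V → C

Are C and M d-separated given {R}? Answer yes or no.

Yes — C ⊥ M | {R}.

Bayes-Ball from C | {R} reaches {V}.
M ∉ reach(C|{R}) ⇒ C ⊥ M | {R}.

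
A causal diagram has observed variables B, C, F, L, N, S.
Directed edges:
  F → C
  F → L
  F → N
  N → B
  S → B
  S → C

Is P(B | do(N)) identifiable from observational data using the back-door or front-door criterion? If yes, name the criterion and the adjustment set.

P(B|do(N)): backdoor, adjust for ∅.

desc(N)\{N}={B}; candidates ⊆ {C,F,L,S}.
∅: N⊥B given ∅ in G with N→· removed — back-door holds.
P(B|do(N)) = P(B|N) — no adjustment needed.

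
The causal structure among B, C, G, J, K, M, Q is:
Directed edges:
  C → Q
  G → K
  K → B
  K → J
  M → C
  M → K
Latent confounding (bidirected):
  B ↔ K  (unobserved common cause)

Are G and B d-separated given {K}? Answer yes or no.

No — G and B are d-connected given {K}.

Bayes-Ball from G | {K} reaches {B,C,M,Q}.
B ∈ reach(G|{K}) ⇒ G ⊥̸ B | {K}.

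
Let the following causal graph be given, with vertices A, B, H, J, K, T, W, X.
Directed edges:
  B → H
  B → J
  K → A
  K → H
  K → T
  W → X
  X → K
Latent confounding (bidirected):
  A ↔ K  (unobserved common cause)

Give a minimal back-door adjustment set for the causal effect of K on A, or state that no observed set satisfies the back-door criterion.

K→A: no observed back-door set.

desc(K)\{K}={A,H,T}; candidates ⊆ {B,J,W,X}.
K↔A: latent back-door arc(s) into K.
size 0: {}; under {} K still reaches {A,W,X} ∋ A.
size 1: {B}, {J}, {W} …(+1); under {B} K still reaches {A,W,X} ∋ A.
size 2: {B,J}, {B,W}, {B,X} …(+3); under {B,J} K still reaches {A,W,X} ∋ A.
K↔A cannot be blocked by any observed set — no back-door set.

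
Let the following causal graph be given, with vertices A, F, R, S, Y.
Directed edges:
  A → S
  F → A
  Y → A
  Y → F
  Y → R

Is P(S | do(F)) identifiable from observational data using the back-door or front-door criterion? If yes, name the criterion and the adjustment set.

desc(F)\{F}={A,S}; candidates ⊆ {R,Y}.
size 0: {}; under {} F still reaches {A,R,S,Y} ∋ S.
{Y}: F⊥S given {Y} in G with F→· removed — back-door holds.
P(S|do(F)) = Σ_{Y} P(S|F,Y)·P(Y).

P(S|do(F)): backdoor, adjust for {Y}.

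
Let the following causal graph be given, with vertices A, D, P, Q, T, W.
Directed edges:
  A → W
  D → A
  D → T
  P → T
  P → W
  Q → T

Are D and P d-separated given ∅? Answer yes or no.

Bayes-Ball from D | ∅ reaches {A,T,W}.
P ∉ reach(D|∅) ⇒ D ⊥ P | ∅.

Yes — D ⊥ P | ∅.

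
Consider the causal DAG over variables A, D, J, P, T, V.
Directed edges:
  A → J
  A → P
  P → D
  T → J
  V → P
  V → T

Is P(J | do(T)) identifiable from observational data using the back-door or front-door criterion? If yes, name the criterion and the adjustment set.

desc(T)\{T}={J}; candidates ⊆ {A,D,P,V}.
∅: T⊥J given ∅ in G with T→· removed — back-door holds.
P(J|do(T)) = P(J|T) — no adjustment needed.

P(J|do(T)): backdoor, adjust for ∅.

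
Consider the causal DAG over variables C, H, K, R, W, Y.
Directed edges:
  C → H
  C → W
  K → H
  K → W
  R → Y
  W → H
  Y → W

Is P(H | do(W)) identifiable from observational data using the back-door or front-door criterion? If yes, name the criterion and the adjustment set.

P(H|do(W)): backdoor, adjust for {C, K}.

desc(W)\{W}={H}; candidates ⊆ {C,K,R,Y}.
size 0: {}; under {} W still reaches {C,H,K,R,Y} ∋ H.
size 1: {C}, {K}, {R} …(+1); under {C} W still reaches {H,K,R,Y} ∋ H.
{C,K}: W⊥H given {C,K} in G with W→· removed — back-door holds.
P(H|do(W)) = Σ_{C,K} P(H|W,C,K)·P(C,K).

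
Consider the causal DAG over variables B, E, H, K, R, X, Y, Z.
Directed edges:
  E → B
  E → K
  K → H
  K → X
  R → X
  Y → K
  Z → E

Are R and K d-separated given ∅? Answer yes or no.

Bayes-Ball from R | ∅ reaches {X}.
K ∉ reach(R|∅) ⇒ R ⊥ K | ∅.

Yes — R ⊥ K | ∅.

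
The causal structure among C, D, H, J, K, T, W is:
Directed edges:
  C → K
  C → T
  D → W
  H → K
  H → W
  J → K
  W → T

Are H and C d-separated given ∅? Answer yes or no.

Yes — H ⊥ C | ∅.

Bayes-Ball from H | ∅ reaches {K,T,W}.
C ∉ reach(H|∅) ⇒ H ⊥ C | ∅.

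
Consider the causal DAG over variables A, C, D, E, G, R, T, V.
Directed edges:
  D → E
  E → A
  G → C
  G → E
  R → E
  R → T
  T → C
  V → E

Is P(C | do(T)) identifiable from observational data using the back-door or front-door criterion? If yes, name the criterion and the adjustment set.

P(C|do(T)): backdoor, adjust for ∅.

desc(T)\{T}={C}; candidates ⊆ {A,D,E,G,R,V}.
∅: T⊥C given ∅ in G with T→· removed — back-door holds.
P(C|do(T)) = P(C|T) — no adjustment needed.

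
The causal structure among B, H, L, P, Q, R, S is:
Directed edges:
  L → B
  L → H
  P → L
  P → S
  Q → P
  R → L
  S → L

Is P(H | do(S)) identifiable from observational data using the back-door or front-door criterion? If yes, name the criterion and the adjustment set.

P(H|do(S)): backdoor, adjust for {P}.

desc(S)\{S}={B,H,L}; candidates ⊆ {P,Q,R}.
size 0: {}; under {} S still reaches {B,H,L,P,Q} ∋ H.
{P}: S⊥H given {P} in G with S→· removed — back-door holds.
P(H|do(S)) = Σ_{P} P(H|S,P)·P(P).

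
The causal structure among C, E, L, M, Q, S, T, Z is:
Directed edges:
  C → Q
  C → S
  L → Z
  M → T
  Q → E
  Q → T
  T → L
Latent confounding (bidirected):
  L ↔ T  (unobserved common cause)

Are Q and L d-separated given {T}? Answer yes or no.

Bayes-Ball from Q | {T} reaches {C,E,L,M,S,Z}.
L ∈ reach(Q|{T}) ⇒ Q ⊥̸ L | {T}.

No — Q and L are d-connected given {T}.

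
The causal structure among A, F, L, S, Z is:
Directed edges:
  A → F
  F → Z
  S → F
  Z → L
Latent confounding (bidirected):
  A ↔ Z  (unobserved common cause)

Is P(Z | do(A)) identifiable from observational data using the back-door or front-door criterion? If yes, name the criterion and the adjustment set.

P(Z|do(A)): frontdoor, adjust for {F}.

desc(A)\{A}={F,L,Z}; candidates ⊆ {S}.
A↔Z: latent back-door arc(s) into A.
size 0: {}; under {} A still reaches {L,Z} ∋ Z.
size 1: {S}; under {S} A still reaches {L,Z} ∋ Z.
A↔Z cannot be blocked by any observed set — no back-door set.
{F}: (i) intercepts every directed A→Z path; (ii) no back-door A→{F}; (iii) {A} blocks every back-door {F}→Z. Front-door holds.
P(Z|do(A)) = Σ_{F} P(F|A) Σ_{A'} P(Z|F,A')P(A').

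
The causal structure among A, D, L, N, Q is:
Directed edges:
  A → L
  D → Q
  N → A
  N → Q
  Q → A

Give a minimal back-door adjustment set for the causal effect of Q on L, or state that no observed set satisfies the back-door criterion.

Q→L: minimal back-door set {N}.

desc(Q)\{Q}={A,L}; candidates ⊆ {D,N}.
size 0: {}; under {} Q still reaches {A,D,L,N} ∋ L.
{N}: Q⊥L given {N} in G with Q→· removed — back-door holds.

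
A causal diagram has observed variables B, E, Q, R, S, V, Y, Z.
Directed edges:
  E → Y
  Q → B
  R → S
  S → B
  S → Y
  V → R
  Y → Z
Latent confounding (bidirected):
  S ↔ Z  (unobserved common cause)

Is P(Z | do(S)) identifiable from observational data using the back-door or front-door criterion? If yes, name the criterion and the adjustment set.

P(Z|do(S)): frontdoor, adjust for {Y}.

desc(S)\{S}={B,Y,Z}; candidates ⊆ {E,Q,R,V}.
S↔Z: latent back-door arc(s) into S.
size 0: {}; under {} S still reaches {R,V,Z} ∋ Z.
size 1: {E}, {Q}, {R} …(+1); under {E} S still reaches {R,V,Z} ∋ Z.
size 2: {E,Q}, {E,R}, {E,V} …(+3); under {E,Q} S still reaches {R,V,Z} ∋ Z.
S↔Z cannot be blocked by any observed set — no back-door set.
{Y}: (i) intercepts every directed S→Z path; (ii) no back-door S→{Y}; (iii) {S} blocks every back-door {Y}→Z. Front-door holds.
P(Z|do(S)) = Σ_{Y} P(Y|S) Σ_{S'} P(Z|Y,S')P(S').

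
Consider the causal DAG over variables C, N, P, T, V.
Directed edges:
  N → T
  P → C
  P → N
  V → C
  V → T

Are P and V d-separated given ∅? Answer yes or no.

Yes — P ⊥ V | ∅.

Bayes-Ball from P | ∅ reaches {C,N,T}.
V ∉ reach(P|∅) ⇒ P ⊥ V | ∅.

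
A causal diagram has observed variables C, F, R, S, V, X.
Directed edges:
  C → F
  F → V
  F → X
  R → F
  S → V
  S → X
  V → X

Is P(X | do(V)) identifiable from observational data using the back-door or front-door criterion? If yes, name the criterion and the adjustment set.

P(X|do(V)): backdoor, adjust for {F, S}.

desc(V)\{V}={X}; candidates ⊆ {C,F,R,S}.
size 0: {}; under {} V still reaches {C,F,R,S,X} ∋ X.
size 1: {C}, {F}, {R} …(+1); under {C} V still reaches {F,R,S,X} ∋ X.
{F,S}: V⊥X given {F,S} in G with V→· removed — back-door holds.
P(X|do(V)) = Σ_{F,S} P(X|V,F,S)·P(F,S).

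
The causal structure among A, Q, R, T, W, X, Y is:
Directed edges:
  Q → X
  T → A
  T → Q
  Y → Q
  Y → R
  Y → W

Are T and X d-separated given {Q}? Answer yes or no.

Bayes-Ball from T | {Q} reaches {A,R,W,Y}.
X ∉ reach(T|{Q}) ⇒ T ⊥ X | {Q}.

Yes — T ⊥ X | {Q}.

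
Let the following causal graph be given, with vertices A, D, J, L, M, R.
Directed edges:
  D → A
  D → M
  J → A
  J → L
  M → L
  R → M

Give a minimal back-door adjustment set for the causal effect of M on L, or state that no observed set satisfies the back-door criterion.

M→L: minimal back-door set ∅.

desc(M)\{M}={L}; candidates ⊆ {A,D,J,R}.
∅: M⊥L given ∅ in G with M→· removed — back-door holds.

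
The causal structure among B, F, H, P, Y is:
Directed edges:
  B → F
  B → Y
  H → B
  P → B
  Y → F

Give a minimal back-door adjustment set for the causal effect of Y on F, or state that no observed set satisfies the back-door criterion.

Y→F: minimal back-door set {B}.

desc(Y)\{Y}={F}; candidates ⊆ {B,H,P}.
size 0: {}; under {} Y still reaches {B,F,H,P} ∋ F.
{B}: Y⊥F given {B} in G with Y→· removed — back-door holds.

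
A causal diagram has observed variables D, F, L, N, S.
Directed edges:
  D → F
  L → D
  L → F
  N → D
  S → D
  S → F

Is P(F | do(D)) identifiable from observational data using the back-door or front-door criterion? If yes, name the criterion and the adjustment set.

P(F|do(D)): backdoor, adjust for {L, S}.

desc(D)\{D}={F}; candidates ⊆ {L,N,S}.
size 0: {}; under {} D still reaches {F,L,N,S} ∋ F.
size 1: {L}, {N}, {S}; under {L} D still reaches {F,N,S} ∋ F.
{L,S}: D⊥F given {L,S} in G with D→· removed — back-door holds.
P(F|do(D)) = Σ_{L,S} P(F|D,L,S)·P(L,S).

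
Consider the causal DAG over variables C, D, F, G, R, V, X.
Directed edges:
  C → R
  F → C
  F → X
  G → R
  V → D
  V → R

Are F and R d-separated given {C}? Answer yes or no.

Yes — F ⊥ R | {C}.

Bayes-Ball from F | {C} reaches {X}.
R ∉ reach(F|{C}) ⇒ F ⊥ R | {C}.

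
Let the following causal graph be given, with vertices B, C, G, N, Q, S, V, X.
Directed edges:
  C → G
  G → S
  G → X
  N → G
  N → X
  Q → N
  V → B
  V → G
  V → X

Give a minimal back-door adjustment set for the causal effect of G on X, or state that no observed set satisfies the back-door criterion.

G→X: minimal back-door set {N, V}.

desc(G)\{G}={S,X}; candidates ⊆ {B,C,N,Q,V}.
size 0: {}; under {} G still reaches {B,C,N,Q,V,X} ∋ X.
size 1: {B}, {C}, {N} …(+2); under {B} G still reaches {C,N,Q,V,X} ∋ X.
{N,V}: G⊥X given {N,V} in G with G→· removed — back-door holds.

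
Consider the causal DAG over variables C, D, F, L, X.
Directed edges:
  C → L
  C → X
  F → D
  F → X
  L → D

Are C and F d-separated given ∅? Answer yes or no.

Yes — C ⊥ F | ∅.

Bayes-Ball from C | ∅ reaches {D,L,X}.
F ∉ reach(C|∅) ⇒ C ⊥ F | ∅.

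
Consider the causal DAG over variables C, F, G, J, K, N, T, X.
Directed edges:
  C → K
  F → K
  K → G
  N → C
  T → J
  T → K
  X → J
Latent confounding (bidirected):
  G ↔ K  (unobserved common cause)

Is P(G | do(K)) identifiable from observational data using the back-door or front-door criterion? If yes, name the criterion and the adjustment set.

P(G|do(K)): not identifiable (no BD/FD set).

desc(K)\{K}={G}; candidates ⊆ {C,F,J,N,T,X}.
K↔G: latent back-door arc(s) into K.
size 0: {}; under {} K still reaches {C,F,G,J,N,T} ∋ G.
size 1: {C}, {F}, {J} …(+3); under {C} K still reaches {F,G,J,T} ∋ G.
size 2: {C,F}, {C,J}, {C,N} …(+12); under {C,F} K still reaches {G,J,T} ∋ G.
K↔G cannot be blocked by any observed set — no back-door set.
No mediator lies on a directed K→…→G path.
Neither criterion identifies P(G|do(K)) in this graph.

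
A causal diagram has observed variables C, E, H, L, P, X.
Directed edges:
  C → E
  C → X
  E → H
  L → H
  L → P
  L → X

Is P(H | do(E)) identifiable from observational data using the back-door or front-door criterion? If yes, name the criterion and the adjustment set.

P(H|do(E)): backdoor, adjust for ∅.

desc(E)\{E}={H}; candidates ⊆ {C,L,P,X}.
∅: E⊥H given ∅ in G with E→· removed — back-door holds.
P(H|do(E)) = P(H|E) — no adjustment needed.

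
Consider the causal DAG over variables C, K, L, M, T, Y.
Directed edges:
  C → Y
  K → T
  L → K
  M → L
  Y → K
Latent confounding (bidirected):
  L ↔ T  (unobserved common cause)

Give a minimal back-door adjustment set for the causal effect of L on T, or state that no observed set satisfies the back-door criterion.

L→T: no observed back-door set.

desc(L)\{L}={K,T}; candidates ⊆ {C,M,Y}.
L↔T: latent back-door arc(s) into L.
size 0: {}; under {} L still reaches {M,T} ∋ T.
size 1: {C}, {M}, {Y}; under {C} L still reaches {M,T} ∋ T.
size 2: {C,M}, {C,Y}, {M,Y}; under {C,M} L still reaches {T} ∋ T.
L↔T cannot be blocked by any observed set — no back-door set.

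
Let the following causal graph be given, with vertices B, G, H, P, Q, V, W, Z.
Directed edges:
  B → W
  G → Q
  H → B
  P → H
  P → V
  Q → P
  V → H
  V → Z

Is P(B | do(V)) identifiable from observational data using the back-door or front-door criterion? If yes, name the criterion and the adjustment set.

P(B|do(V)): backdoor, adjust for {P}.

desc(V)\{V}={B,H,W,Z}; candidates ⊆ {G,P,Q}.
size 0: {}; under {} V still reaches {B,G,H,P,Q,W} ∋ B.
{P}: V⊥B given {P} in G with V→· removed — back-door holds.
P(B|do(V)) = Σ_{P} P(B|V,P)·P(P).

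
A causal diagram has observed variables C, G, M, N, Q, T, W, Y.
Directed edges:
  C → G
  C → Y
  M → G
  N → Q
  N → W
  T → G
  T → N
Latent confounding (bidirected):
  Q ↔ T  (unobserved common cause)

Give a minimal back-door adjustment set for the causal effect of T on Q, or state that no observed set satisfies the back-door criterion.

T→Q: no observed back-door set.

desc(T)\{T}={G,N,Q,W}; candidates ⊆ {C,M,Y}.
T↔Q: latent back-door arc(s) into T.
size 0: {}; under {} T still reaches {Q} ∋ Q.
size 1: {C}, {M}, {Y}; under {C} T still reaches {Q} ∋ Q.
size 2: {C,M}, {C,Y}, {M,Y}; under {C,M} T still reaches {Q} ∋ Q.
T↔Q cannot be blocked by any observed set — no back-door set.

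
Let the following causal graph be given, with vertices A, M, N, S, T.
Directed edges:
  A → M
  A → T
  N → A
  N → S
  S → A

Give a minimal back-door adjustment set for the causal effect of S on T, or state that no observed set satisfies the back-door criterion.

S→T: minimal back-door set {N}.

desc(S)\{S}={A,M,T}; candidates ⊆ {N}.
size 0: {}; under {} S still reaches {A,M,N,T} ∋ T.
{N}: S⊥T given {N} in G with S→· removed — back-door holds.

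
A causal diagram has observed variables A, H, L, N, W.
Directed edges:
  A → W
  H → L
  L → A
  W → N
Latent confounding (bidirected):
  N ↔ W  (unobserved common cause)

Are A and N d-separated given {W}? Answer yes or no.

No — A and N are d-connected given {W}.

Bayes-Ball from A | {W} reaches {H,L,N}.
N ∈ reach(A|{W}) ⇒ A ⊥̸ N | {W}.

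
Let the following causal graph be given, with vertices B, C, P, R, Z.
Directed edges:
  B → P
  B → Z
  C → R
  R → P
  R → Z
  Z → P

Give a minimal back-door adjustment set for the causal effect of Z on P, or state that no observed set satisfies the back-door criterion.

Z→P: minimal back-door set {B, R}.

desc(Z)\{Z}={P}; candidates ⊆ {B,C,R}.
size 0: {}; under {} Z still reaches {B,C,P,R} ∋ P.
size 1: {B}, {C}, {R}; under {B} Z still reaches {C,P,R} ∋ P.
{B,R}: Z⊥P given {B,R} in G with Z→· removed — back-door holds.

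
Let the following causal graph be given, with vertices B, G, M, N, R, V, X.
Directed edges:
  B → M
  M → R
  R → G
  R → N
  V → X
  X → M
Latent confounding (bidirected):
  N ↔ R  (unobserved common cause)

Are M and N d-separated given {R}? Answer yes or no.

Bayes-Ball from M | {R} reaches {B,N,V,X}.
N ∈ reach(M|{R}) ⇒ M ⊥̸ N | {R}.

No — M and N are d-connected given {R}.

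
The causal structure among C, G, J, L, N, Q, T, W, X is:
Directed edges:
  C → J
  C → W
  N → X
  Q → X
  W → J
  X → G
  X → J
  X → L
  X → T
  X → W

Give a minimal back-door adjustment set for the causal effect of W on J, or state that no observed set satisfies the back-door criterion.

W→J: minimal back-door set {C, X}.

desc(W)\{W}={J}; candidates ⊆ {C,G,L,N,Q,T,X}.
size 0: {}; under {} W still reaches {C,G,J,L,N,Q,T,X} ∋ J.
size 1: {C}, {G}, {L} …(+4); under {C} W still reaches {G,J,L,N,Q,T,X} ∋ J.
{C,X}: W⊥J given {C,X} in G with W→· removed — back-door holds.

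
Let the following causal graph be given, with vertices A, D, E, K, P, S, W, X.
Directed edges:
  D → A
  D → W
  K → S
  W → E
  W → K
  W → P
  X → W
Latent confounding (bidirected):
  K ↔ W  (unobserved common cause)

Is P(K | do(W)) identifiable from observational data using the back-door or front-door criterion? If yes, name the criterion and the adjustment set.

desc(W)\{W}={E,K,P,S}; candidates ⊆ {A,D,X}.
W↔K: latent back-door arc(s) into W.
size 0: {}; under {} W still reaches {A,D,K,S,X} ∋ K.
size 1: {A}, {D}, {X}; under {A} W still reaches {D,K,S,X} ∋ K.
size 2: {A,D}, {A,X}, {D,X}; under {A,D} W still reaches {K,S,X} ∋ K.
W↔K cannot be blocked by any observed set — no back-door set.
No mediator lies on a directed W→…→K path.
Neither criterion identifies P(K|do(W)) in this graph.

P(K|do(W)): not identifiable (no BD/FD set).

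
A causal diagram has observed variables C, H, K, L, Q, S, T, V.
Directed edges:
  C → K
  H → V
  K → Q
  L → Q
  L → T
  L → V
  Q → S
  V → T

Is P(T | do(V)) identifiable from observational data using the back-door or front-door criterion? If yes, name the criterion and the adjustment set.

P(T|do(V)): backdoor, adjust for {L}.

desc(V)\{V}={T}; candidates ⊆ {C,H,K,L,Q,S}.
size 0: {}; under {} V still reaches {H,L,Q,S,T} ∋ T.
{L}: V⊥T given {L} in G with V→· removed — back-door holds.
P(T|do(V)) = Σ_{L} P(T|V,L)·P(L).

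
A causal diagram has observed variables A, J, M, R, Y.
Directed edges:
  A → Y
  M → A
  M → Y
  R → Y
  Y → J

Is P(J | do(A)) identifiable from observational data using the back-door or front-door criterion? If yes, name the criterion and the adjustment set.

desc(A)\{A}={J,Y}; candidates ⊆ {M,R}.
size 0: {}; under {} A still reaches {J,M,Y} ∋ J.
{M}: A⊥J given {M} in G with A→· removed — back-door holds.
P(J|do(A)) = Σ_{M} P(J|A,M)·P(M).

P(J|do(A)): backdoor, adjust for {M}.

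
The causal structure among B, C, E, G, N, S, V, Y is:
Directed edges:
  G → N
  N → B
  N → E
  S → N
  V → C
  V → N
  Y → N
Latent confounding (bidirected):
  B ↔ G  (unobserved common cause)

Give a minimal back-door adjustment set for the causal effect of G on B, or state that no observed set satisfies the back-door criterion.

G→B: no observed back-door set.

desc(G)\{G}={B,E,N}; candidates ⊆ {C,S,V,Y}.
G↔B: latent back-door arc(s) into G.
size 0: {}; under {} G still reaches {B} ∋ B.
size 1: {C}, {S}, {V} …(+1); under {C} G still reaches {B} ∋ B.
size 2: {C,S}, {C,V}, {C,Y} …(+3); under {C,S} G still reaches {B} ∋ B.
G↔B cannot be blocked by any observed set — no back-door set.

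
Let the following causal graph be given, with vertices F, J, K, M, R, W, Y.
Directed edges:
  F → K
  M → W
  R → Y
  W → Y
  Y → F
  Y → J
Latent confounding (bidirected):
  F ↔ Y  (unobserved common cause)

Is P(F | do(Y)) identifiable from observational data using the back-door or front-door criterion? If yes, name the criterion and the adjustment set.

desc(Y)\{Y}={F,J,K}; candidates ⊆ {M,R,W}.
Y↔F: latent back-door arc(s) into Y.
size 0: {}; under {} Y still reaches {F,K,M,R,W} ∋ F.
size 1: {M}, {R}, {W}; under {M} Y still reaches {F,K,R,W} ∋ F.
size 2: {M,R}, {M,W}, {R,W}; under {M,R} Y still reaches {F,K,W} ∋ F.
Y↔F cannot be blocked by any observed set — no back-door set.
No mediator lies on a directed Y→…→F path.
Neither criterion identifies P(F|do(Y)) in this graph.

P(F|do(Y)): not identifiable (no BD/FD set).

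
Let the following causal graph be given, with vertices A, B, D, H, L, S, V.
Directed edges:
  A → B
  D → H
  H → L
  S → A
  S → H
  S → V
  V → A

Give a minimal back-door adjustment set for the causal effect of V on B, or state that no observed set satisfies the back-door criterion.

desc(V)\{V}={A,B}; candidates ⊆ {D,H,L,S}.
size 0: {}; under {} V still reaches {A,B,H,L,S} ∋ B.
{S}: V⊥B given {S} in G with V→· removed — back-door holds.

V→B: minimal back-door set {S}.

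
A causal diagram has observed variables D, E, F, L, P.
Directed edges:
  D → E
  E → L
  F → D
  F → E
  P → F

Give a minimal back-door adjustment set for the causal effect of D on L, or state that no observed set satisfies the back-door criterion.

D→L: minimal back-door set {F}.

desc(D)\{D}={E,L}; candidates ⊆ {F,P}.
size 0: {}; under {} D still reaches {E,F,L,P} ∋ L.
{F}: D⊥L given {F} in G with D→· removed — back-door holds.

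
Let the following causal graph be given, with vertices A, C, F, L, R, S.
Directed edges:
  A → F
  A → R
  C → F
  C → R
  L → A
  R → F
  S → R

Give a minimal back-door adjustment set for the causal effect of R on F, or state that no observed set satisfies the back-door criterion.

R→F: minimal back-door set {A, C}.

desc(R)\{R}={F}; candidates ⊆ {A,C,L,S}.
size 0: {}; under {} R still reaches {A,C,F,L,S} ∋ F.
size 1: {A}, {C}, {L} …(+1); under {A} R still reaches {C,F,S} ∋ F.
{A,C}: R⊥F given {A,C} in G with R→· removed — back-door holds.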